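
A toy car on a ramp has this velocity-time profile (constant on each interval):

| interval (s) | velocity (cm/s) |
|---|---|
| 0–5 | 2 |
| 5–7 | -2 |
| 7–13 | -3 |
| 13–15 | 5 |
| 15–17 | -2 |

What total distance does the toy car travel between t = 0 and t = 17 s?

46 cm

Total distance travelled is ∫|v| dt — sum the magnitudes of each area piece.
0–5 s: |2| × 5 = 10 cm
5–7 s: |-2| × 2 = 4 cm
7–13 s: |-3| × 6 = 18 cm
13–15 s: |5| × 2 = 10 cm
15–17 s: |-2| × 2 = 4 cm
Total distance = 46 cm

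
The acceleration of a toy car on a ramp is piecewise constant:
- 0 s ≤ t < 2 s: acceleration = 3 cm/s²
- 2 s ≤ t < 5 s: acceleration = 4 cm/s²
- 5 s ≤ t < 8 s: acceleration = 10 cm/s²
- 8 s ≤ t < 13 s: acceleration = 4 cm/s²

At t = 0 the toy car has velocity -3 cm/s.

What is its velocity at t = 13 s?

Δv equals the area under the a-t graph; then v = v₀ + Δv.
0–2 s: 3 × 2 = 6 cm/s
2–5 s: 4 × 3 = 12 cm/s
5–8 s: 10 × 3 = 30 cm/s
8–13 s: 4 × 5 = 20 cm/s
Δv = 68 cm/s, so v(13) = -3 + (68) = 65 cm/s.

65 cm/s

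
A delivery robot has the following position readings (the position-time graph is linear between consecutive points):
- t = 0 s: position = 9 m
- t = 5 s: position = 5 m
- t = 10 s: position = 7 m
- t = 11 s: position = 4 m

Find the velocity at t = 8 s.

0.4 m/s

Velocity is the slope of the x-t graph on 5–10 s: (7 − 5)/(10 − 5) = 0.4 m/s.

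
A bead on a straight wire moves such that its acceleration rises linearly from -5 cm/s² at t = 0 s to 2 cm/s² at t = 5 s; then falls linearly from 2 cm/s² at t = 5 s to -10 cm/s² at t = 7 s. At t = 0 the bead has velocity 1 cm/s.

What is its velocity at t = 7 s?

-14.5 cm/s

Δv equals the area under the a-t graph; then v = v₀ + Δv.
0–5 s: ½(-5 + 2)(5) = -7.5 cm/s
5–7 s: ½(2 + -10)(2) = -8 cm/s
Δv = -15.5 cm/s, so v(7) = 1 + (-15.5) = -14.5 cm/s.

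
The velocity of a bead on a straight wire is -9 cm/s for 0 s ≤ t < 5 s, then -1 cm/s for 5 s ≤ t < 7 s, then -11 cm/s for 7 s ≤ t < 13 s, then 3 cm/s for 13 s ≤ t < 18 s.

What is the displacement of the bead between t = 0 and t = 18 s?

-98 cm

Net displacement equals the area under the velocity-time graph (areas below the axis count negative).
0–5 s: -9 × 5 = -45 cm
5–7 s: -1 × 2 = -2 cm
7–13 s: -11 × 6 = -66 cm
13–18 s: 3 × 5 = 15 cm
Net displacement = -98 cm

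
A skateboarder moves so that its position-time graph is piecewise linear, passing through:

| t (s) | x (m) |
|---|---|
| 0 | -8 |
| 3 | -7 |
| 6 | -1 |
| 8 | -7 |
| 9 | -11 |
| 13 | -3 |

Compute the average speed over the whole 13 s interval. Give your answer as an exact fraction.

25/13 m/s

Average speed = (total path length)/(elapsed time); on a piecewise-linear x-t graph the path length is Σ|Δx|.
0–3 s: |Δx| = |-7 − -8| = 1 m
3–6 s: |Δx| = |-1 − -7| = 6 m
6–8 s: |Δx| = |-7 − -1| = 6 m
8–9 s: |Δx| = |-11 − -7| = 4 m
9–13 s: |Δx| = |-3 − -11| = 8 m
Total path = 25 m; average speed = 25/13 = 25/13 m/s.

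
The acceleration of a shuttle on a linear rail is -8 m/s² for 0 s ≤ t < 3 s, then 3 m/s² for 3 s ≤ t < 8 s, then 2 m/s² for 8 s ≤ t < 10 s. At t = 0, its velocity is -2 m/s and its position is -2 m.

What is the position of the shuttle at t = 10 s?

On each constant-a segment, Δv = aΔt and Δx = v₀Δt + ½aΔt²; chain segment to segment.
0–3 s: v starts -2 m/s; Δx = -2·3 + ½·-8·3² = -42 m; v ends -26 m/s.
3–8 s: v starts -26 m/s; Δx = -26·5 + ½·3·5² = -92.5 m; v ends -11 m/s.
8–10 s: v starts -11 m/s; Δx = -11·2 + ½·2·2² = -18 m; v ends -7 m/s.
x(10) = -2 + Σ Δx = -154.5 m.

-154.5 m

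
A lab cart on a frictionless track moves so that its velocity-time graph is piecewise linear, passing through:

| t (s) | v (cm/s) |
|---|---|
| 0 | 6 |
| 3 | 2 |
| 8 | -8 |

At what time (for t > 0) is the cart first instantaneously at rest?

v changes sign on 3–8 s (from 2 to -8); the graph is linear there, so v = 0 at t = 3 + (-2)·(8 − 3)/(-8 − 2) = 4 s.

t = 4 s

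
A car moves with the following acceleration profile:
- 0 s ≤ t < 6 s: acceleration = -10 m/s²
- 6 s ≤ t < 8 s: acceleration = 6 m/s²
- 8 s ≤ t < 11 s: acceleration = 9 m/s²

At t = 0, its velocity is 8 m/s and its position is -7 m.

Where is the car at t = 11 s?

-310.5 m

On each constant-a segment, Δv = aΔt and Δx = v₀Δt + ½aΔt²; chain segment to segment.
0–6 s: v starts 8 m/s; Δx = 8·6 + ½·-10·6² = -132 m; v ends -52 m/s.
6–8 s: v starts -52 m/s; Δx = -52·2 + ½·6·2² = -92 m; v ends -40 m/s.
8–11 s: v starts -40 m/s; Δx = -40·3 + ½·9·3² = -79.5 m; v ends -13 m/s.
x(11) = -7 + Σ Δx = -310.5 m.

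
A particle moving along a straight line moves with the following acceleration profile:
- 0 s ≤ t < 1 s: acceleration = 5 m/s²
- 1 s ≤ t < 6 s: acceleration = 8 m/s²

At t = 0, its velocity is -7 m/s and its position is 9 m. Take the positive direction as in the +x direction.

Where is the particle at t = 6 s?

94.5 m

On each constant-a segment, Δv = aΔt and Δx = v₀Δt + ½aΔt²; chain segment to segment.
0–1 s: v starts -7 m/s; Δx = -7·1 + ½·5·1² = -4.5 m; v ends -2 m/s.
1–6 s: v starts -2 m/s; Δx = -2·5 + ½·8·5² = 90 m; v ends 38 m/s.
x(6) = 9 + Σ Δx = 94.5 m.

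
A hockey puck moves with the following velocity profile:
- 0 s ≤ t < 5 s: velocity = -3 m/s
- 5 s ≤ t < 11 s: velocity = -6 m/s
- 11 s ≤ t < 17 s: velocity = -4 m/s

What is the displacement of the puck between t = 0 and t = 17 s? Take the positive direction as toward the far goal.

Net displacement equals the area under the velocity-time graph (areas below the axis count negative).
0–5 s: -3 × 5 = -15 m
5–11 s: -6 × 6 = -36 m
11–17 s: -4 × 6 = -24 m
Net displacement = -75 m

-75 m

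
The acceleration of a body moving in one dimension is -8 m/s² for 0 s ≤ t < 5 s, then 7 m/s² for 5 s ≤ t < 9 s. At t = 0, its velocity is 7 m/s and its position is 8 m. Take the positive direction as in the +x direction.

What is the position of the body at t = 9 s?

On each constant-a segment, Δv = aΔt and Δx = v₀Δt + ½aΔt²; chain segment to segment.
0–5 s: v starts 7 m/s; Δx = 7·5 + ½·-8·5² = -65 m; v ends -33 m/s.
5–9 s: v starts -33 m/s; Δx = -33·4 + ½·7·4² = -76 m; v ends -5 m/s.
x(9) = 8 + Σ Δx = -133 m.

-133 m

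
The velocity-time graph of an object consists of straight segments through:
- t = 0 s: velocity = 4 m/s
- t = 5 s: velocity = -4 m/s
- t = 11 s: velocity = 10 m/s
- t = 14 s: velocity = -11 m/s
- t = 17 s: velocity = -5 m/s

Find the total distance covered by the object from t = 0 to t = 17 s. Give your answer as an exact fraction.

Total distance travelled is ∫|v| dt — sum the magnitudes of each area piece.
0–5 s: v = 0 at t = 2.5 s; triangle areas 5 + 5 = 10 m
5–11 s: v = 0 at t = 47/7 s; triangle areas 24/7 + 150/7 = 174/7 m
11–14 s: v = 0 at t = 87/7 s; triangle areas 50/7 + 121/14 = 221/14 m
14–17 s: |½(-11 + -5)(3)| = 24 m
Total distance = 1045/14 m

1045/14 m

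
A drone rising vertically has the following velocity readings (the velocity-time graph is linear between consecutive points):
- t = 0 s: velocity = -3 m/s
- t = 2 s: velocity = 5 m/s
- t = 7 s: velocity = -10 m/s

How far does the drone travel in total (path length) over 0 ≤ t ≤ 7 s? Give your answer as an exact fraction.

301/12 m

Distance (not displacement) is the total path length: add the absolute areas under v-t.
0–2 s: v = 0 at t = 0.75 s; triangle areas 1.125 + 3.125 = 4.25 m
2–7 s: v = 0 at t = 11/3 s; triangle areas 25/6 + 50/3 = 125/6 m
Total distance = 301/12 m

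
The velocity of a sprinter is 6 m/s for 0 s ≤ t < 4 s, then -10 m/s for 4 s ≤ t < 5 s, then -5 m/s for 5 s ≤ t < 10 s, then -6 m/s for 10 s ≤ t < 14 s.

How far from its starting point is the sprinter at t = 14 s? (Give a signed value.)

Net displacement equals the area under the velocity-time graph (areas below the axis count negative).
0–4 s: 6 × 4 = 24 m
4–5 s: -10 × 1 = -10 m
5–10 s: -5 × 5 = -25 m
10–14 s: -6 × 4 = -24 m
Net displacement = -35 m

-35 m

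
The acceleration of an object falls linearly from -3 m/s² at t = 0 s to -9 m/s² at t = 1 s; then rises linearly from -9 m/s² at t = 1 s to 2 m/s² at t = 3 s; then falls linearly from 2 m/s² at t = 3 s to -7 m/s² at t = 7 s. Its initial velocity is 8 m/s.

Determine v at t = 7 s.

Δv equals the area under the a-t graph; then v = v₀ + Δv.
0–1 s: ½(-3 + -9)(1) = -6 m/s
1–3 s: ½(-9 + 2)(2) = -7 m/s
3–7 s: ½(2 + -7)(4) = -10 m/s
Δv = -23 m/s, so v(7) = 8 + (-23) = -15 m/s.

-15 m/s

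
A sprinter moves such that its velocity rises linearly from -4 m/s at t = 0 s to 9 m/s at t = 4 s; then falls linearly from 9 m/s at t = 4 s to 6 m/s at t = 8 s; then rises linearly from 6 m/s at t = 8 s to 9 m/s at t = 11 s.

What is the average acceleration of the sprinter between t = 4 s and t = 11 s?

0 m/s²

Average acceleration = Δv/Δt = (9 − 9)/(11 − 4) = 0 m/s².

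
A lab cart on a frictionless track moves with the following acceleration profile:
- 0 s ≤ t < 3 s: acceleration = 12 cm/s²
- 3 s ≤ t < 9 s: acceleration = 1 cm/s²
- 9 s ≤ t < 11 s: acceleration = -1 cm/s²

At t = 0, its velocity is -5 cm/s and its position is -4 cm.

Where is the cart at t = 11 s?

On each constant-a segment, Δv = aΔt and Δx = v₀Δt + ½aΔt²; chain segment to segment.
0–3 s: v starts -5 cm/s; Δx = -5·3 + ½·12·3² = 39 cm; v ends 31 cm/s.
3–9 s: v starts 31 cm/s; Δx = 31·6 + ½·1·6² = 204 cm; v ends 37 cm/s.
9–11 s: v starts 37 cm/s; Δx = 37·2 + ½·-1·2² = 72 cm; v ends 35 cm/s.
x(11) = -4 + Σ Δx = 311 cm.

311 cm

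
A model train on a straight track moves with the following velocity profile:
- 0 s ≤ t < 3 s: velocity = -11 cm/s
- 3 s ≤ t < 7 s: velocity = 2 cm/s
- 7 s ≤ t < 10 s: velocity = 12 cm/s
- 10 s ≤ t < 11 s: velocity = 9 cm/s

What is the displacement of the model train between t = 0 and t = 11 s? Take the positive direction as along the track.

20 cm

Displacement is the signed area under the v-t curve.
0–3 s: -11 × 3 = -33 cm
3–7 s: 2 × 4 = 8 cm
7–10 s: 12 × 3 = 36 cm
10–11 s: 9 × 1 = 9 cm
Net displacement = 20 cm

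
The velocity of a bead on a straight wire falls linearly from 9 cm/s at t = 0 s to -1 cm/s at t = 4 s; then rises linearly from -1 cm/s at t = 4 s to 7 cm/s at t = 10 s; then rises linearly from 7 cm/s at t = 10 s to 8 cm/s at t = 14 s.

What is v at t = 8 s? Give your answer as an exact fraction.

13/3 cm/s

On 4–10 s the graph is linear from -1 to 7 cm/s: v(8) = -1 + (7 − -1)·(8 − 4)/(10 − 4) = 13/3 cm/s.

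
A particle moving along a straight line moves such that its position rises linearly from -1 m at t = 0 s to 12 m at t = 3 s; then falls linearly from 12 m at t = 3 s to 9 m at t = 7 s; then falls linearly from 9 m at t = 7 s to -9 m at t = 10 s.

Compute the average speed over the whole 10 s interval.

3.4 m/s

Average speed = (total path length)/(elapsed time); on a piecewise-linear x-t graph the path length is Σ|Δx|.
0–3 s: |Δx| = |12 − -1| = 13 m
3–7 s: |Δx| = |9 − 12| = 3 m
7–10 s: |Δx| = |-9 − 9| = 18 m
Total path = 34 m; average speed = 34/10 = 3.4 m/s.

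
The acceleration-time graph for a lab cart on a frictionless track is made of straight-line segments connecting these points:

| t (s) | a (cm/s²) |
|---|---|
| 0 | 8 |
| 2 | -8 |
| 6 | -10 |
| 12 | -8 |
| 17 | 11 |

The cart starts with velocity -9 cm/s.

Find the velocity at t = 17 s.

-91.5 cm/s

Δv equals the area under the a-t graph; then v = v₀ + Δv.
0–2 s: ½(8 + -8)(2) = 0 cm/s
2–6 s: ½(-8 + -10)(4) = -36 cm/s
6–12 s: ½(-10 + -8)(6) = -54 cm/s
12–17 s: ½(-8 + 11)(5) = 7.5 cm/s
Δv = -82.5 cm/s, so v(17) = -9 + (-82.5) = -91.5 cm/s.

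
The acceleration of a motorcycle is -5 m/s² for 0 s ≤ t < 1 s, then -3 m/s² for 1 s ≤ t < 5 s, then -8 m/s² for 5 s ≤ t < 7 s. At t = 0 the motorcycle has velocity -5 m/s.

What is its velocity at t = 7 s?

-38 m/s

Δv equals the area under the a-t graph; then v = v₀ + Δv.
0–1 s: -5 × 1 = -5 m/s
1–5 s: -3 × 4 = -12 m/s
5–7 s: -8 × 2 = -16 m/s
Δv = -33 m/s, so v(7) = -5 + (-33) = -38 m/s.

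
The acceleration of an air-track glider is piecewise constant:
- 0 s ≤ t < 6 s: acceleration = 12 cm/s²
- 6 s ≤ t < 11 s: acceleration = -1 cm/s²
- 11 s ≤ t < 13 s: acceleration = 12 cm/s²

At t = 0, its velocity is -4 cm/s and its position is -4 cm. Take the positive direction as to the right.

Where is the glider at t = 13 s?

On each constant-a segment, Δv = aΔt and Δx = v₀Δt + ½aΔt²; chain segment to segment.
0–6 s: v starts -4 cm/s; Δx = -4·6 + ½·12·6² = 192 cm; v ends 68 cm/s.
6–11 s: v starts 68 cm/s; Δx = 68·5 + ½·-1·5² = 327.5 cm; v ends 63 cm/s.
11–13 s: v starts 63 cm/s; Δx = 63·2 + ½·12·2² = 150 cm; v ends 87 cm/s.
x(13) = -4 + Σ Δx = 665.5 cm.

665.5 cm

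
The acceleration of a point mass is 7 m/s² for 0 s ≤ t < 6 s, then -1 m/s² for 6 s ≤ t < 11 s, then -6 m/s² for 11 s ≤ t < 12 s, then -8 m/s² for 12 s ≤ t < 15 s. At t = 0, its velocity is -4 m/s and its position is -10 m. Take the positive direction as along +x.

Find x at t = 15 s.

On each constant-a segment, Δv = aΔt and Δx = v₀Δt + ½aΔt²; chain segment to segment.
0–6 s: v starts -4 m/s; Δx = -4·6 + ½·7·6² = 102 m; v ends 38 m/s.
6–11 s: v starts 38 m/s; Δx = 38·5 + ½·-1·5² = 177.5 m; v ends 33 m/s.
11–12 s: v starts 33 m/s; Δx = 33·1 + ½·-6·1² = 30 m; v ends 27 m/s.
12–15 s: v starts 27 m/s; Δx = 27·3 + ½·-8·3² = 45 m; v ends 3 m/s.
x(15) = -10 + Σ Δx = 344.5 m.

344.5 m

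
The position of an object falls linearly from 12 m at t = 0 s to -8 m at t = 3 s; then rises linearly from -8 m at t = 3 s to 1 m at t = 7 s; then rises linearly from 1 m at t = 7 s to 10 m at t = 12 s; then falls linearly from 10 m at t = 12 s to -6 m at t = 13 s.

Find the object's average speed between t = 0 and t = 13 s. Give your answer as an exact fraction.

54/13 m/s

Average speed = (total path length)/(elapsed time); on a piecewise-linear x-t graph the path length is Σ|Δx|.
0–3 s: |Δx| = |-8 − 12| = 20 m
3–7 s: |Δx| = |1 − -8| = 9 m
7–12 s: |Δx| = |10 − 1| = 9 m
12–13 s: |Δx| = |-6 − 10| = 16 m
Total path = 54 m; average speed = 54/13 = 54/13 m/s.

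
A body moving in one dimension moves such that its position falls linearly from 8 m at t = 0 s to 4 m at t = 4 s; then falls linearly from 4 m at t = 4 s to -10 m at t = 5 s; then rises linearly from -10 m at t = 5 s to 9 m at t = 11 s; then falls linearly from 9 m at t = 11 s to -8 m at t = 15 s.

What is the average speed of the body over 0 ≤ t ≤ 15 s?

Average speed = (total path length)/(elapsed time); on a piecewise-linear x-t graph the path length is Σ|Δx|.
0–4 s: |Δx| = |4 − 8| = 4 m
4–5 s: |Δx| = |-10 − 4| = 14 m
5–11 s: |Δx| = |9 − -10| = 19 m
11–15 s: |Δx| = |-8 − 9| = 17 m
Total path = 54 m; average speed = 54/15 = 3.6 m/s.

3.6 m/s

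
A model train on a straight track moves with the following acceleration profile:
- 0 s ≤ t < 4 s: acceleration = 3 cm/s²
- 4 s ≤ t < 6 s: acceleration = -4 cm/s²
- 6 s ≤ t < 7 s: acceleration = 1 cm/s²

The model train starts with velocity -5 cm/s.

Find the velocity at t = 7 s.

Δv equals the area under the a-t graph; then v = v₀ + Δv.
0–4 s: 3 × 4 = 12 cm/s
4–6 s: -4 × 2 = -8 cm/s
6–7 s: 1 × 1 = 1 cm/s
Δv = 5 cm/s, so v(7) = -5 + (5) = 0 cm/s.

0 cm/s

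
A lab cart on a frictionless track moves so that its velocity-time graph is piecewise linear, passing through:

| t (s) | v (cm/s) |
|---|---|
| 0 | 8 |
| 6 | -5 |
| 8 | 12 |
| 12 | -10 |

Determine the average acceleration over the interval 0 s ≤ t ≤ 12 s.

-1.5 cm/s²

Average acceleration = Δv/Δt = (-10 − 8)/(12 − 0) = -1.5 cm/s².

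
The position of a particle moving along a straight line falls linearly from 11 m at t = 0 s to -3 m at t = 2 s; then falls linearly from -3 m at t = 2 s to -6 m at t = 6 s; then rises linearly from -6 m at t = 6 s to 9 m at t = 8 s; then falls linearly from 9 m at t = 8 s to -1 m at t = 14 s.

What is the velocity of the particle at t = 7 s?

7.5 m/s

Velocity is the slope of the x-t graph on 6–8 s: (9 − -6)/(8 − 6) = 7.5 m/s.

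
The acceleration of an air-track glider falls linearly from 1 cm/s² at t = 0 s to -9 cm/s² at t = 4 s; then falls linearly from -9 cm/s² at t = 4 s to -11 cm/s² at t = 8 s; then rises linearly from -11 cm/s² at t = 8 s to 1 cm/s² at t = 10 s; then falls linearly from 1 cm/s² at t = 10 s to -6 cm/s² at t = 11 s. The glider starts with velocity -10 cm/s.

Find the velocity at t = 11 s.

-78.5 cm/s

Δv equals the area under the a-t graph; then v = v₀ + Δv.
0–4 s: ½(1 + -9)(4) = -16 cm/s
4–8 s: ½(-9 + -11)(4) = -40 cm/s
8–10 s: ½(-11 + 1)(2) = -10 cm/s
10–11 s: ½(1 + -6)(1) = -2.5 cm/s
Δv = -68.5 cm/s, so v(11) = -10 + (-68.5) = -78.5 cm/s.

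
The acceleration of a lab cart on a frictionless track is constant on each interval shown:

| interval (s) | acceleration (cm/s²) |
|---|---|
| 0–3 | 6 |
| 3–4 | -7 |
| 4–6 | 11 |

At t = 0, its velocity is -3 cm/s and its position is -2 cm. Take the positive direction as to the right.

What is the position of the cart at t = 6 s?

On each constant-a segment, Δv = aΔt and Δx = v₀Δt + ½aΔt²; chain segment to segment.
0–3 s: v starts -3 cm/s; Δx = -3·3 + ½·6·3² = 18 cm; v ends 15 cm/s.
3–4 s: v starts 15 cm/s; Δx = 15·1 + ½·-7·1² = 11.5 cm; v ends 8 cm/s.
4–6 s: v starts 8 cm/s; Δx = 8·2 + ½·11·2² = 38 cm; v ends 30 cm/s.
x(6) = -2 + Σ Δx = 65.5 cm.

65.5 cm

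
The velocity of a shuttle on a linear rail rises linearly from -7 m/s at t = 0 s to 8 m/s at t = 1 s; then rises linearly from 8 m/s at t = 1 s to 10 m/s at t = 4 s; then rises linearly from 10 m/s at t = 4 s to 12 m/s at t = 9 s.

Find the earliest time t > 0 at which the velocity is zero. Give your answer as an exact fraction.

t = 7/15 s

v changes sign on 0–1 s (from -7 to 8); the graph is linear there, so v = 0 at t = 0 + (7)·(1 − 0)/(8 − -7) = 7/15 s.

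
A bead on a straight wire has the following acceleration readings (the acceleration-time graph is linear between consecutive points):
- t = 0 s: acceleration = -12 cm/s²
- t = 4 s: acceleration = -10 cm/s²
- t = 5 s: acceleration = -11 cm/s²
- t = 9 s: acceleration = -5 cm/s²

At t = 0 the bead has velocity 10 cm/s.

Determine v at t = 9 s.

-76.5 cm/s

Δv equals the area under the a-t graph; then v = v₀ + Δv.
0–4 s: ½(-12 + -10)(4) = -44 cm/s
4–5 s: ½(-10 + -11)(1) = -10.5 cm/s
5–9 s: ½(-11 + -5)(4) = -32 cm/s
Δv = -86.5 cm/s, so v(9) = 10 + (-86.5) = -76.5 cm/s.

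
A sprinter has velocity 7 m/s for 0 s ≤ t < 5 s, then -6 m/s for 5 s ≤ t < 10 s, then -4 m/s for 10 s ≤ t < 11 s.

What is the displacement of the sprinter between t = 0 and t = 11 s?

1 m

Net displacement equals the area under the velocity-time graph (areas below the axis count negative).
0–5 s: 7 × 5 = 35 m
5–10 s: -6 × 5 = -30 m
10–11 s: -4 × 1 = -4 m
Net displacement = 1 m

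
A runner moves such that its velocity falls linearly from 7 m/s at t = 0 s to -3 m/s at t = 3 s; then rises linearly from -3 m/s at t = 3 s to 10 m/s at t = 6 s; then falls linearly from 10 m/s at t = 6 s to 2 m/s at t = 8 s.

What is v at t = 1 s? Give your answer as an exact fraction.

On 0–3 s the graph is linear from 7 to -3 m/s: v(1) = 7 + (-3 − 7)·(1 − 0)/(3 − 0) = 11/3 m/s.

11/3 m/s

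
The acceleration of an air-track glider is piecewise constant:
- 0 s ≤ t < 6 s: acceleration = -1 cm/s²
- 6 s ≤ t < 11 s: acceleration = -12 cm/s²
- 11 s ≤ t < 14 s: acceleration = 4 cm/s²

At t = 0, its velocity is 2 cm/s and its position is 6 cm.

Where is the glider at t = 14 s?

On each constant-a segment, Δv = aΔt and Δx = v₀Δt + ½aΔt²; chain segment to segment.
0–6 s: v starts 2 cm/s; Δx = 2·6 + ½·-1·6² = -6 cm; v ends -4 cm/s.
6–11 s: v starts -4 cm/s; Δx = -4·5 + ½·-12·5² = -170 cm; v ends -64 cm/s.
11–14 s: v starts -64 cm/s; Δx = -64·3 + ½·4·3² = -174 cm; v ends -52 cm/s.
x(14) = 6 + Σ Δx = -344 cm.

-344 cm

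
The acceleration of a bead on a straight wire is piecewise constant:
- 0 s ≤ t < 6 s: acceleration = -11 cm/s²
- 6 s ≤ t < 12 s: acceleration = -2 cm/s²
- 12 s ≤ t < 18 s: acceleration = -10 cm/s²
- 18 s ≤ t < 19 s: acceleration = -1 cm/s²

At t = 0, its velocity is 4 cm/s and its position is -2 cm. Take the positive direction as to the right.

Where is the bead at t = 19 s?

-1342.5 cm

On each constant-a segment, Δv = aΔt and Δx = v₀Δt + ½aΔt²; chain segment to segment.
0–6 s: v starts 4 cm/s; Δx = 4·6 + ½·-11·6² = -174 cm; v ends -62 cm/s.
6–12 s: v starts -62 cm/s; Δx = -62·6 + ½·-2·6² = -408 cm; v ends -74 cm/s.
12–18 s: v starts -74 cm/s; Δx = -74·6 + ½·-10·6² = -624 cm; v ends -134 cm/s.
18–19 s: v starts -134 cm/s; Δx = -134·1 + ½·-1·1² = -134.5 cm; v ends -135 cm/s.
x(19) = -2 + Σ Δx = -1342.5 cm.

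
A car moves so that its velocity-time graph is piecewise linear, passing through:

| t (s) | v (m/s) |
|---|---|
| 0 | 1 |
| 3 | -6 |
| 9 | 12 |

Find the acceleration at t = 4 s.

3 m/s²

Acceleration is the slope of the v-t graph on 3–9 s: (12 − -6)/(9 − 3) = 3 m/s².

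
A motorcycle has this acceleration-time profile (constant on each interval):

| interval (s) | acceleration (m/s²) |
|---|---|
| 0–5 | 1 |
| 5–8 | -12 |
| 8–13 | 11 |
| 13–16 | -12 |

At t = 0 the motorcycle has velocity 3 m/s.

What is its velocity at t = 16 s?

Δv equals the area under the a-t graph; then v = v₀ + Δv.
0–5 s: 1 × 5 = 5 m/s
5–8 s: -12 × 3 = -36 m/s
8–13 s: 11 × 5 = 55 m/s
13–16 s: -12 × 3 = -36 m/s
Δv = -12 m/s, so v(16) = 3 + (-12) = -9 m/s.

-9 m/s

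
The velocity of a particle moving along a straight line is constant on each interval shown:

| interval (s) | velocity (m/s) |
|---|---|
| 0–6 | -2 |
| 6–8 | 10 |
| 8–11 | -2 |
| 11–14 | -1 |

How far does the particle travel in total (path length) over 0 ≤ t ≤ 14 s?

Total distance travelled is ∫|v| dt — sum the magnitudes of each area piece.
0–6 s: |-2| × 6 = 12 m
6–8 s: |10| × 2 = 20 m
8–11 s: |-2| × 3 = 6 m
11–14 s: |-1| × 3 = 3 m
Total distance = 41 m

41 m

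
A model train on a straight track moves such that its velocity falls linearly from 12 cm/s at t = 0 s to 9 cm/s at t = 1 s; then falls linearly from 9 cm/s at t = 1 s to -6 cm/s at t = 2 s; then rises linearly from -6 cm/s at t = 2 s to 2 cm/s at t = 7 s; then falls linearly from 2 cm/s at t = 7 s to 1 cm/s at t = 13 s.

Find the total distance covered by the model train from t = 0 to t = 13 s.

Total distance travelled is ∫|v| dt — sum the magnitudes of each area piece.
0–1 s: |½(12 + 9)(1)| = 10.5 cm
1–2 s: v = 0 at t = 1.6 s; triangle areas 2.7 + 1.2 = 3.9 cm
2–7 s: v = 0 at t = 5.75 s; triangle areas 11.25 + 1.25 = 12.5 cm
7–13 s: |½(2 + 1)(6)| = 9 cm
Total distance = 35.9 cm

35.9 cm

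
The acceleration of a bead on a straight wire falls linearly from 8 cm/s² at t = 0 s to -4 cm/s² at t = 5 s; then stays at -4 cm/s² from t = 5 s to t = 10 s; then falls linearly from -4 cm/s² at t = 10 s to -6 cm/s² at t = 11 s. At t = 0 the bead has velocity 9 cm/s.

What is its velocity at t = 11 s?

Δv equals the area under the a-t graph; then v = v₀ + Δv.
0–5 s: ½(8 + -4)(5) = 10 cm/s
5–10 s: -4 × 5 = -20 cm/s
10–11 s: ½(-4 + -6)(1) = -5 cm/s
Δv = -15 cm/s, so v(11) = 9 + (-15) = -6 cm/s.

-6 cm/s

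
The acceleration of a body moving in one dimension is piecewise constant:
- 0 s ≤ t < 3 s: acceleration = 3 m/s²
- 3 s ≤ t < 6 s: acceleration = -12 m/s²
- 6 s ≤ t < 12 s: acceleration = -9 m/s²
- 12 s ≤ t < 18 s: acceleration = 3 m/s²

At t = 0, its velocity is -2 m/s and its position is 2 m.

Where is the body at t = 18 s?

On each constant-a segment, Δv = aΔt and Δx = v₀Δt + ½aΔt²; chain segment to segment.
0–3 s: v starts -2 m/s; Δx = -2·3 + ½·3·3² = 7.5 m; v ends 7 m/s.
3–6 s: v starts 7 m/s; Δx = 7·3 + ½·-12·3² = -33 m; v ends -29 m/s.
6–12 s: v starts -29 m/s; Δx = -29·6 + ½·-9·6² = -336 m; v ends -83 m/s.
12–18 s: v starts -83 m/s; Δx = -83·6 + ½·3·6² = -444 m; v ends -65 m/s.
x(18) = 2 + Σ Δx = -803.5 m.

-803.5 m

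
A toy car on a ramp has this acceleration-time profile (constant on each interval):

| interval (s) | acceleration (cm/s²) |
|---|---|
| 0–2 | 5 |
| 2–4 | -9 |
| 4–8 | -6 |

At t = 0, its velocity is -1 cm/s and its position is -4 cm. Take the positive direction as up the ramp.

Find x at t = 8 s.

-80 cm

On each constant-a segment, Δv = aΔt and Δx = v₀Δt + ½aΔt²; chain segment to segment.
0–2 s: v starts -1 cm/s; Δx = -1·2 + ½·5·2² = 8 cm; v ends 9 cm/s.
2–4 s: v starts 9 cm/s; Δx = 9·2 + ½·-9·2² = 0 cm; v ends -9 cm/s.
4–8 s: v starts -9 cm/s; Δx = -9·4 + ½·-6·4² = -84 cm; v ends -33 cm/s.
x(8) = -4 + Σ Δx = -80 cm.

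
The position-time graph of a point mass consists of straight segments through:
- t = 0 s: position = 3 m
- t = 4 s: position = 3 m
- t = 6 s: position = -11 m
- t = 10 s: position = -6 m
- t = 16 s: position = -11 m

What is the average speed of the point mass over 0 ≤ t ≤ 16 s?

1.5 m/s

Average speed = (total path length)/(elapsed time); on a piecewise-linear x-t graph the path length is Σ|Δx|.
0–4 s: |Δx| = |3 − 3| = 0 m
4–6 s: |Δx| = |-11 − 3| = 14 m
6–10 s: |Δx| = |-6 − -11| = 5 m
10–16 s: |Δx| = |-11 − -6| = 5 m
Total path = 24 m; average speed = 24/16 = 1.5 m/s.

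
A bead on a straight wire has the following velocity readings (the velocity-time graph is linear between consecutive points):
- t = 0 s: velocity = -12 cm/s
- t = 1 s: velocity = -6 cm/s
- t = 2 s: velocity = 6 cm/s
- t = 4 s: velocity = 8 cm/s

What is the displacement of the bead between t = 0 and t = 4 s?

5 cm

Displacement is the signed area under the v-t curve.
0–1 s: ½(-12 + -6)(1) = -9 cm
1–2 s: ½(-6 + 6)(1) = 0 cm
2–4 s: ½(6 + 8)(2) = 14 cm
Net displacement = 5 cm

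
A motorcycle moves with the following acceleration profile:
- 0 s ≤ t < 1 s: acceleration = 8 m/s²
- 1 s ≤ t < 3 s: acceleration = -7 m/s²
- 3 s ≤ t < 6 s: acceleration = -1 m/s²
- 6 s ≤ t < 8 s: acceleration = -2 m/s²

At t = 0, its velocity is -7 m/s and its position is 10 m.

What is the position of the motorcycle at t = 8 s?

On each constant-a segment, Δv = aΔt and Δx = v₀Δt + ½aΔt²; chain segment to segment.
0–1 s: v starts -7 m/s; Δx = -7·1 + ½·8·1² = -3 m; v ends 1 m/s.
1–3 s: v starts 1 m/s; Δx = 1·2 + ½·-7·2² = -12 m; v ends -13 m/s.
3–6 s: v starts -13 m/s; Δx = -13·3 + ½·-1·3² = -43.5 m; v ends -16 m/s.
6–8 s: v starts -16 m/s; Δx = -16·2 + ½·-2·2² = -36 m; v ends -20 m/s.
x(8) = 10 + Σ Δx = -84.5 m.

-84.5 m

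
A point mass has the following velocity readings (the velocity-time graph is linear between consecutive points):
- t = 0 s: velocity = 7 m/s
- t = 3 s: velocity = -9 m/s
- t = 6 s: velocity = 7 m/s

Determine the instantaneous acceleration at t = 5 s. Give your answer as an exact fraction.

Acceleration is the slope of the v-t graph on 3–6 s: (7 − -9)/(6 − 3) = 16/3 m/s².

16/3 m/s²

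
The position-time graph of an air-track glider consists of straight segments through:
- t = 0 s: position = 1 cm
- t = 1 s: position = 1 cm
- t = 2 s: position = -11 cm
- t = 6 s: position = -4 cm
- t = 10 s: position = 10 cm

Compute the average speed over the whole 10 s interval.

3.3 cm/s

Average speed = (total path length)/(elapsed time); on a piecewise-linear x-t graph the path length is Σ|Δx|.
0–1 s: |Δx| = |1 − 1| = 0 cm
1–2 s: |Δx| = |-11 − 1| = 12 cm
2–6 s: |Δx| = |-4 − -11| = 7 cm
6–10 s: |Δx| = |10 − -4| = 14 cm
Total path = 33 cm; average speed = 33/10 = 3.3 cm/s.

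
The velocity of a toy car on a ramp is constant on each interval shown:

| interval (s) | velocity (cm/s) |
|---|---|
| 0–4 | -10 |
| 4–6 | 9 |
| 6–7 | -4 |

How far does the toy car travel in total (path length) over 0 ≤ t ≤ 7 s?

62 cm

Distance (not displacement) is the total path length: add the absolute areas under v-t.
0–4 s: |-10| × 4 = 40 cm
4–6 s: |9| × 2 = 18 cm
6–7 s: |-4| × 1 = 4 cm
Total distance = 62 cm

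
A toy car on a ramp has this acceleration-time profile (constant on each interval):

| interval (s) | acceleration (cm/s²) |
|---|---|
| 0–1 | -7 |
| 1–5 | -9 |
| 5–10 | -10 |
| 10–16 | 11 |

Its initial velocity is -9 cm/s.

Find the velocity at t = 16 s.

-36 cm/s

Δv equals the area under the a-t graph; then v = v₀ + Δv.
0–1 s: -7 × 1 = -7 cm/s
1–5 s: -9 × 4 = -36 cm/s
5–10 s: -10 × 5 = -50 cm/s
10–16 s: 11 × 6 = 66 cm/s
Δv = -27 cm/s, so v(16) = -9 + (-27) = -36 cm/s.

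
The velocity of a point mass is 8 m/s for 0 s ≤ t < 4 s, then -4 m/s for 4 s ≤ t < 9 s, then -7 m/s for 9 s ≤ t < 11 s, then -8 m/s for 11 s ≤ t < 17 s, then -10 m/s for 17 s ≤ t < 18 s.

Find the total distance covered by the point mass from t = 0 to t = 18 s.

Distance (not displacement) is the total path length: add the absolute areas under v-t.
0–4 s: |8| × 4 = 32 m
4–9 s: |-4| × 5 = 20 m
9–11 s: |-7| × 2 = 14 m
11–17 s: |-8| × 6 = 48 m
17–18 s: |-10| × 1 = 10 m
Total distance = 124 m

124 m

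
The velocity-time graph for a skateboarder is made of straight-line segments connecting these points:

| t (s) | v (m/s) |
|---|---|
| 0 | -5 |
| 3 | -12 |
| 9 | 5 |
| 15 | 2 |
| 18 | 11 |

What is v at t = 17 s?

On 15–18 s the graph is linear from 2 to 11 m/s: v(17) = 2 + (11 − 2)·(17 − 15)/(18 − 15) = 8 m/s.

8 m/s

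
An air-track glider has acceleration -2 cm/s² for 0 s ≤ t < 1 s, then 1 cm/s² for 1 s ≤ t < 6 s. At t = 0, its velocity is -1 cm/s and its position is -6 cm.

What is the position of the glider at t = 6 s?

On each constant-a segment, Δv = aΔt and Δx = v₀Δt + ½aΔt²; chain segment to segment.
0–1 s: v starts -1 cm/s; Δx = -1·1 + ½·-2·1² = -2 cm; v ends -3 cm/s.
1–6 s: v starts -3 cm/s; Δx = -3·5 + ½·1·5² = -2.5 cm; v ends 2 cm/s.
x(6) = -6 + Σ Δx = -10.5 cm.

-10.5 cm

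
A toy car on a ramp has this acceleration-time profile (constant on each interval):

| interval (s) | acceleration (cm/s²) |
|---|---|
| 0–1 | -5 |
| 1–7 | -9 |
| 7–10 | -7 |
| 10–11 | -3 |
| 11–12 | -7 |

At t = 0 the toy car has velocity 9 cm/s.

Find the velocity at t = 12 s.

-81 cm/s

Δv equals the area under the a-t graph; then v = v₀ + Δv.
0–1 s: -5 × 1 = -5 cm/s
1–7 s: -9 × 6 = -54 cm/s
7–10 s: -7 × 3 = -21 cm/s
10–11 s: -3 × 1 = -3 cm/s
11–12 s: -7 × 1 = -7 cm/s
Δv = -90 cm/s, so v(12) = 9 + (-90) = -81 cm/s.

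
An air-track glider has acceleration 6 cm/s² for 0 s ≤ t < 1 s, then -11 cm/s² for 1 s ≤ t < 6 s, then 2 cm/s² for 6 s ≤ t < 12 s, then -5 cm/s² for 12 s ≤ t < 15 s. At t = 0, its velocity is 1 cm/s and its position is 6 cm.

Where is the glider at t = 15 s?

On each constant-a segment, Δv = aΔt and Δx = v₀Δt + ½aΔt²; chain segment to segment.
0–1 s: v starts 1 cm/s; Δx = 1·1 + ½·6·1² = 4 cm; v ends 7 cm/s.
1–6 s: v starts 7 cm/s; Δx = 7·5 + ½·-11·5² = -102.5 cm; v ends -48 cm/s.
6–12 s: v starts -48 cm/s; Δx = -48·6 + ½·2·6² = -252 cm; v ends -36 cm/s.
12–15 s: v starts -36 cm/s; Δx = -36·3 + ½·-5·3² = -130.5 cm; v ends -51 cm/s.
x(15) = 6 + Σ Δx = -475 cm.

-475 cm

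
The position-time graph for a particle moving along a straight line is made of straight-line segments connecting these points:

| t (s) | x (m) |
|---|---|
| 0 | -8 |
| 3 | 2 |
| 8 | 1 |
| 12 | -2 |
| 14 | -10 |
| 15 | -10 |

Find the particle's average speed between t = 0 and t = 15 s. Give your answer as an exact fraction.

22/15 m/s

Average speed = (total path length)/(elapsed time); on a piecewise-linear x-t graph the path length is Σ|Δx|.
0–3 s: |Δx| = |2 − -8| = 10 m
3–8 s: |Δx| = |1 − 2| = 1 m
8–12 s: |Δx| = |-2 − 1| = 3 m
12–14 s: |Δx| = |-10 − -2| = 8 m
14–15 s: |Δx| = |-10 − -10| = 0 m
Total path = 22 m; average speed = 22/15 = 22/15 m/s.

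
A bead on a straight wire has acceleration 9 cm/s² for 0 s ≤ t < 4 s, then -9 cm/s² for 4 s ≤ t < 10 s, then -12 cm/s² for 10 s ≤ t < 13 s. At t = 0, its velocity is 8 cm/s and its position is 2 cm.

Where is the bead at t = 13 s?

124 cm

On each constant-a segment, Δv = aΔt and Δx = v₀Δt + ½aΔt²; chain segment to segment.
0–4 s: v starts 8 cm/s; Δx = 8·4 + ½·9·4² = 104 cm; v ends 44 cm/s.
4–10 s: v starts 44 cm/s; Δx = 44·6 + ½·-9·6² = 102 cm; v ends -10 cm/s.
10–13 s: v starts -10 cm/s; Δx = -10·3 + ½·-12·3² = -84 cm; v ends -46 cm/s.
x(13) = 2 + Σ Δx = 124 cm.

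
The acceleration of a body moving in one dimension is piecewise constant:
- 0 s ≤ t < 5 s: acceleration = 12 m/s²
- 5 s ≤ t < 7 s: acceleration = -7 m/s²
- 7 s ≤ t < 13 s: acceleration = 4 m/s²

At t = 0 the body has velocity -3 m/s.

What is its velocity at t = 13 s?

67 m/s

Δv equals the area under the a-t graph; then v = v₀ + Δv.
0–5 s: 12 × 5 = 60 m/s
5–7 s: -7 × 2 = -14 m/s
7–13 s: 4 × 6 = 24 m/s
Δv = 70 m/s, so v(13) = -3 + (70) = 67 m/s.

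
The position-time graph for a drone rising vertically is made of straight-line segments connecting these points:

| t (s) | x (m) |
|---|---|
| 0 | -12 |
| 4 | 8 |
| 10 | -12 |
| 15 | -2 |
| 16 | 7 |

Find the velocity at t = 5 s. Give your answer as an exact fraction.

-10/3 m/s

Velocity is the slope of the x-t graph on 4–10 s: (-12 − 8)/(10 − 4) = -10/3 m/s.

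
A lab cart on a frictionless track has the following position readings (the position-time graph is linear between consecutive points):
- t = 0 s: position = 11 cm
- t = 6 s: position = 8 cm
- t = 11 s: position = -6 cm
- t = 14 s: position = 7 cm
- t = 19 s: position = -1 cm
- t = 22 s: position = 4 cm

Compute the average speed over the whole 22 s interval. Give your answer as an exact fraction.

Average speed = (total path length)/(elapsed time); on a piecewise-linear x-t graph the path length is Σ|Δx|.
0–6 s: |Δx| = |8 − 11| = 3 cm
6–11 s: |Δx| = |-6 − 8| = 14 cm
11–14 s: |Δx| = |7 − -6| = 13 cm
14–19 s: |Δx| = |-1 − 7| = 8 cm
19–22 s: |Δx| = |4 − -1| = 5 cm
Total path = 43 cm; average speed = 43/22 = 43/22 cm/s.

43/22 cm/s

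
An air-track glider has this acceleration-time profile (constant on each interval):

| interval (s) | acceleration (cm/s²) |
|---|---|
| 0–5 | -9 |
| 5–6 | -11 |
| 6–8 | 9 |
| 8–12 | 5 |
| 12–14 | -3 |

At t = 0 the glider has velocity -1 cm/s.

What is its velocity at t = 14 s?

Δv equals the area under the a-t graph; then v = v₀ + Δv.
0–5 s: -9 × 5 = -45 cm/s
5–6 s: -11 × 1 = -11 cm/s
6–8 s: 9 × 2 = 18 cm/s
8–12 s: 5 × 4 = 20 cm/s
12–14 s: -3 × 2 = -6 cm/s
Δv = -24 cm/s, so v(14) = -1 + (-24) = -25 cm/s.

-25 cm/s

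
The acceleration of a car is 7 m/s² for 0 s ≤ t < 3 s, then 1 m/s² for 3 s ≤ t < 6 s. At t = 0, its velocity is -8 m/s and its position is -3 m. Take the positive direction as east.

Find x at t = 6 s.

48 m

On each constant-a segment, Δv = aΔt and Δx = v₀Δt + ½aΔt²; chain segment to segment.
0–3 s: v starts -8 m/s; Δx = -8·3 + ½·7·3² = 7.5 m; v ends 13 m/s.
3–6 s: v starts 13 m/s; Δx = 13·3 + ½·1·3² = 43.5 m; v ends 16 m/s.
x(6) = -3 + Σ Δx = 48 m.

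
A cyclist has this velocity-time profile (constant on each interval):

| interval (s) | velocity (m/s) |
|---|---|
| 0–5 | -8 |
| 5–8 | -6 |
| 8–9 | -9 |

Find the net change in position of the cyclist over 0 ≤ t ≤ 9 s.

Net displacement equals the area under the velocity-time graph (areas below the axis count negative).
0–5 s: -8 × 5 = -40 m
5–8 s: -6 × 3 = -18 m
8–9 s: -9 × 1 = -9 m
Net displacement = -67 m

-67 m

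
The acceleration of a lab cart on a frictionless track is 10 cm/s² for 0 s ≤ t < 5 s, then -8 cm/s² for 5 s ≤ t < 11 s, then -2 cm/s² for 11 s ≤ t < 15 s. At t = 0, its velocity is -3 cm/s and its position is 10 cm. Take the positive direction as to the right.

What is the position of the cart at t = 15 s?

On each constant-a segment, Δv = aΔt and Δx = v₀Δt + ½aΔt²; chain segment to segment.
0–5 s: v starts -3 cm/s; Δx = -3·5 + ½·10·5² = 110 cm; v ends 47 cm/s.
5–11 s: v starts 47 cm/s; Δx = 47·6 + ½·-8·6² = 138 cm; v ends -1 cm/s.
11–15 s: v starts -1 cm/s; Δx = -1·4 + ½·-2·4² = -20 cm; v ends -9 cm/s.
x(15) = 10 + Σ Δx = 238 cm.

238 cm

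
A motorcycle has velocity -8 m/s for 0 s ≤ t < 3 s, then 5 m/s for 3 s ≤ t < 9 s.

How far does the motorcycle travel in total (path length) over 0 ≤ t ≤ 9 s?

54 m

Total distance travelled is ∫|v| dt — sum the magnitudes of each area piece.
0–3 s: |-8| × 3 = 24 m
3–9 s: |5| × 6 = 30 m
Total distance = 54 m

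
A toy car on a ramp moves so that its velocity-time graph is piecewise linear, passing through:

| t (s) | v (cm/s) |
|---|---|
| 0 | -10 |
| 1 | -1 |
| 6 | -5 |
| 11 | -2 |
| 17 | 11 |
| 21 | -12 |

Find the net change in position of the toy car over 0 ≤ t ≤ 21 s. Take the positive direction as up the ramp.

Net displacement equals the area under the velocity-time graph (areas below the axis count negative).
0–1 s: ½(-10 + -1)(1) = -5.5 cm
1–6 s: ½(-1 + -5)(5) = -15 cm
6–11 s: ½(-5 + -2)(5) = -17.5 cm
11–17 s: ½(-2 + 11)(6) = 27 cm
17–21 s: ½(11 + -12)(4) = -2 cm
Net displacement = -13 cm

-13 cm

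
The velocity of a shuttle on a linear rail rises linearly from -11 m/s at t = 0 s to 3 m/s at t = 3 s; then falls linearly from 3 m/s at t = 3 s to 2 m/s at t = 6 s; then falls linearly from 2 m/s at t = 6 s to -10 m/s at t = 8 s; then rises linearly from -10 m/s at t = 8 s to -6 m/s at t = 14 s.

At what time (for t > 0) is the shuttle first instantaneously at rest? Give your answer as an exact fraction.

v changes sign on 0–3 s (from -11 to 3); the graph is linear there, so v = 0 at t = 0 + (11)·(3 − 0)/(3 − -11) = 33/14 s.

t = 33/14 s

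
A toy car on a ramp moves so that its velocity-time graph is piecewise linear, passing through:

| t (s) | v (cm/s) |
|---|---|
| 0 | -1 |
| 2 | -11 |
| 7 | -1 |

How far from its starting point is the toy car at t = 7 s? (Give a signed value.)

-42 cm

Displacement is the signed area under the v-t curve.
0–2 s: ½(-1 + -11)(2) = -12 cm
2–7 s: ½(-11 + -1)(5) = -30 cm
Net displacement = -42 cm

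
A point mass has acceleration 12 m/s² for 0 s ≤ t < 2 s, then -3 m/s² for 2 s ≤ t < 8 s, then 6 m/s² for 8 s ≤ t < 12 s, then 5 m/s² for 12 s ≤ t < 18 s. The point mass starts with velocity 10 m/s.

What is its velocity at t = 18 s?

70 m/s

Δv equals the area under the a-t graph; then v = v₀ + Δv.
0–2 s: 12 × 2 = 24 m/s
2–8 s: -3 × 6 = -18 m/s
8–12 s: 6 × 4 = 24 m/s
12–18 s: 5 × 6 = 30 m/s
Δv = 60 m/s, so v(18) = 10 + (60) = 70 m/s.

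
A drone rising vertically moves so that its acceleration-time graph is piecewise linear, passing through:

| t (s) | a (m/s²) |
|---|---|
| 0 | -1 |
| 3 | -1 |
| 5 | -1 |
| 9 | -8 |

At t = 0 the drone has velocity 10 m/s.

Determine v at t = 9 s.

-13 m/s

Δv equals the area under the a-t graph; then v = v₀ + Δv.
0–3 s: -1 × 3 = -3 m/s
3–5 s: -1 × 2 = -2 m/s
5–9 s: ½(-1 + -8)(4) = -18 m/s
Δv = -23 m/s, so v(9) = 10 + (-23) = -13 m/s.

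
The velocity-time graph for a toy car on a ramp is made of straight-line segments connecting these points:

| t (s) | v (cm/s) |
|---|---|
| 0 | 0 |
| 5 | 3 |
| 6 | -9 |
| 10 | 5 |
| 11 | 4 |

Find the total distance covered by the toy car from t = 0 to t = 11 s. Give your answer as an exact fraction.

865/28 cm

Total distance travelled is ∫|v| dt — sum the magnitudes of each area piece.
0–5 s: |½(0 + 3)(5)| = 7.5 cm
5–6 s: v = 0 at t = 5.25 s; triangle areas 0.375 + 3.375 = 3.75 cm
6–10 s: v = 0 at t = 60/7 s; triangle areas 81/7 + 25/7 = 106/7 cm
10–11 s: |½(5 + 4)(1)| = 4.5 cm
Total distance = 865/28 cm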